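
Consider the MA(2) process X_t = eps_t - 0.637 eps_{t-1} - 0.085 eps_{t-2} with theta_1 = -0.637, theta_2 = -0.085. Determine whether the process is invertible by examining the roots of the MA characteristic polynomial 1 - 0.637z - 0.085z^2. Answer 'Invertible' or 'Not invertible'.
\text{Invertible}

The MA(q) characteristic polynomial is P(z) = 1 - 0.637z - 0.085z^2.
Invertibility requires all roots to lie outside the unit circle, i.e. |z| > 1 for every root.
Set 1 + (-0.637) z + (-0.085) z^2 = 0, i.e. a z^2 + b z + c = 0 with a = -0.085, b = -0.637, c = 1.
Discriminant D = b^2 - 4ac = (-0.637)^2 - 4*(-0.085)*1 = 0.405769 - (-0.34) = 0.745769.
D >= 0, so the roots are real: z = (-b +/- sqrt(D)) / (2a) = (0.637 +/- 0.863579) / (-0.17).
  z_1 = (0.637 + 0.863579) / (-0.17) = -8.8269,   |z_1| = 8.8269.
  z_2 = (0.637 - 0.863579) / (-0.17) = 1.3328,   |z_2| = 1.3328.
Moduli of all roots: 8.8269, 1.3328.
All moduli strictly greater than 1? Yes.
Verdict: Invertible.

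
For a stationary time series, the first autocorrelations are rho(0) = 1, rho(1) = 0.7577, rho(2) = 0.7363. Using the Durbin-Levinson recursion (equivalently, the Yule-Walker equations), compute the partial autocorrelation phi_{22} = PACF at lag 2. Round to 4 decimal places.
\phi_{22} = 0.3808

The PACF at lag k is phi_{kk}, the last component of the solution
to the Yule-Walker system G_k phi = r_k where
  (G_k)_{ij} = rho(|i - j|), (r_k)_i = rho(i), i,j = 1..k.
Equivalently, Durbin-Levinson gives phi_{kk} iteratively:
  phi_{11} = rho(1)
  phi_{kk} = [rho(k) - sum_{j=1..k-1} phi_{k-1,j} rho(k-j)]
            / [1 - sum_{j=1..k-1} phi_{k-1,j} rho(j)],
  phi_{k,j} = phi_{k-1,j} - phi_{kk} phi_{k-1,k-j},  j = 1..k-1.
Step k = 1:
  phi_11 = rho(1) = 0.7577.
Step k = 2:
  phi_22 = [rho(2) - phi_11 rho(1)] / [1 - phi_11 rho(1)] = [0.7363 - (0.7577)(0.7577)] / [1 - (0.7577)(0.7577)]
         = 0.16219071 / 0.42589071 = 0.3808.
Therefore phi_{22} = 0.3808.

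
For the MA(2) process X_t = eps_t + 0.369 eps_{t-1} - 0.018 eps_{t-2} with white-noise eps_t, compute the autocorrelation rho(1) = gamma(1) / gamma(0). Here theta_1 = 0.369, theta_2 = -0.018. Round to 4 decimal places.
\rho(1) = 0.3188

For an MA(q) process with theta_0 = 1, the autocovariance is
  gamma(k) = sigma^2 * sum_{i=0..q-k} theta_i * theta_{i+k},
and rho(k) = gamma(k) / gamma(0). Sigma^2 cancels.
  numerator   = (1)*(0.369) + (0.369)*(-0.018) = 0.362358.
  denominator = (1)^2 + (0.369)^2 + (-0.018)^2 = 1.136485.
  rho(1) = 0.362358 / 1.136485 = 0.3188.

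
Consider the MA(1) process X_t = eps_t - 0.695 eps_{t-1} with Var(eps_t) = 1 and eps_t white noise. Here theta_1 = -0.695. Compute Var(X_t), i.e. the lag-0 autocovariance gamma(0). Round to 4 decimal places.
\gamma(0) = 1.4830

For an MA(q) process X_t = eps_t + sum_i theta_i eps_{t-i} with
Var(eps_t) = sigma^2, the variance is
  gamma(0) = sigma^2 * (1 + sum_i theta_i^2).
  sum_i theta_i^2 = (-0.695)^2 = 0.483025.
  gamma(0) = 1 * (1 + 0.483025) = 1 * 1.483025 = 1.483025, which rounds to 1.4830.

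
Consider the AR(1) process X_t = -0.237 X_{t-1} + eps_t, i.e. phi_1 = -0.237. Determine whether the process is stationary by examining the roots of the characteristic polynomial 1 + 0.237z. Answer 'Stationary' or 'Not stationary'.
\text{Stationary}

The AR(p) characteristic polynomial is P(z) = 1 + 0.237z.
Stationarity requires all roots to lie outside the unit circle, i.e. |z| > 1 for every root.
This is linear in z: 1 + (0.237) z = 0  =>  z = -1/(0.237) = -4.219409,  |z| = 4.219409.
Moduli of all roots: 4.2194.
All moduli strictly greater than 1? Yes.
Verdict: Stationary.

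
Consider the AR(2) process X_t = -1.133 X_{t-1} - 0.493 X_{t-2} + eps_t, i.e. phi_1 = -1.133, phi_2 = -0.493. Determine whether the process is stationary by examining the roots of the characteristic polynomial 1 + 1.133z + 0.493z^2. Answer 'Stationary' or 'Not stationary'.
\text{Stationary}

The AR(p) characteristic polynomial is P(z) = 1 + 1.133z + 0.493z^2.
Stationarity requires all roots to lie outside the unit circle, i.e. |z| > 1 for every root.
Set 1 + (1.133) z + (0.493) z^2 = 0, i.e. a z^2 + b z + c = 0 with a = 0.493, b = 1.133, c = 1.
Discriminant D = b^2 - 4ac = (1.133)^2 - 4*(0.493)*1 = 1.283689 - (1.972) = -0.688311.
D < 0, so the roots are the complex-conjugate pair z = (-b +/- i sqrt(-D)) / (2a) = -1.1491 +/- 0.8414i.
For a conjugate pair |z|^2 = z * conj(z) = (product of roots) = c/a = 1/(0.493) = 2.028398, so |z| = sqrt(2.028398) = 1.4242 for both roots.
Moduli of all roots: 1.4242, 1.4242.
All moduli strictly greater than 1? Yes.
Verdict: Stationary.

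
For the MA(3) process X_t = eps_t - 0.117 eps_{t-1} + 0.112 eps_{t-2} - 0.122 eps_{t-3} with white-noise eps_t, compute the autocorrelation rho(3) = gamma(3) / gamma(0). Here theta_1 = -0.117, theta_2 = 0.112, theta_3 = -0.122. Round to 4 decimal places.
\rho(3) = -0.1172

For an MA(q) process with theta_0 = 1, the autocovariance is
  gamma(k) = sigma^2 * sum_{i=0..q-k} theta_i * theta_{i+k},
and rho(k) = gamma(k) / gamma(0). Sigma^2 cancels.
  numerator   = (1)*(-0.122) = -0.122.
  denominator = (1)^2 + (-0.117)^2 + (0.112)^2 + (-0.122)^2 = 1.041117.
  rho(3) = -0.122 / 1.041117 = -0.1172.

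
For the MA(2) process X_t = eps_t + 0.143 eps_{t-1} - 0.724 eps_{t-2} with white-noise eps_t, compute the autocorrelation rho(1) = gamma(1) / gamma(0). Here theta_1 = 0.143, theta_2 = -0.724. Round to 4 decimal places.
\rho(1) = 0.0256

For an MA(q) process with theta_0 = 1, the autocovariance is
  gamma(k) = sigma^2 * sum_{i=0..q-k} theta_i * theta_{i+k},
and rho(k) = gamma(k) / gamma(0). Sigma^2 cancels.
  numerator   = (1)*(0.143) + (0.143)*(-0.724) = 0.039468.
  denominator = (1)^2 + (0.143)^2 + (-0.724)^2 = 1.544625.
  rho(1) = 0.039468 / 1.544625 = 0.0256.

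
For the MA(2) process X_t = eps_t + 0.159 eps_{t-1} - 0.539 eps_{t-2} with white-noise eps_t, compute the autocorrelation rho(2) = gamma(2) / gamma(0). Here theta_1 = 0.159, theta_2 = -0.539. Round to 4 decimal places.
\rho(2) = -0.4096

For an MA(q) process with theta_0 = 1, the autocovariance is
  gamma(k) = sigma^2 * sum_{i=0..q-k} theta_i * theta_{i+k},
and rho(k) = gamma(k) / gamma(0). Sigma^2 cancels.
  numerator   = (1)*(-0.539) = -0.539.
  denominator = (1)^2 + (0.159)^2 + (-0.539)^2 = 1.315802.
  rho(2) = -0.539 / 1.315802 = -0.4096.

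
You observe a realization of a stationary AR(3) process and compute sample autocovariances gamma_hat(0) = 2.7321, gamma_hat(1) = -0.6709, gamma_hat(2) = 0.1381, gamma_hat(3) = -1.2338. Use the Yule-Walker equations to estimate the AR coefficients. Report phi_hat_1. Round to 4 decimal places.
\hat\phi_{1} = -0.2530

The Yule-Walker equations for an AR(p) process read, in matrix form,
  Gamma_p phi = r_p,   with   (Gamma_p)_{ij} = gamma(|i - j|),
                       (r_p)_i = gamma(i),   i,j = 1..p.
Substitute the sample gammas (Toeplitz matrix and right-hand side of size 3):
  Gamma_p = [[2.7321, -0.6709, 0.1381], [-0.6709, 2.7321, -0.6709], [0.1381, -0.6709, 2.7321]]
  r_p     = [-0.6709, 0.1381, -1.2338]
Written out (R1..R3):
  (R1) 2.7321 phi_1 - 0.6709 phi_2 + 0.1381 phi_3 = -0.6709
  (R2) -0.6709 phi_1 + 2.7321 phi_2 - 0.6709 phi_3 = 0.1381
  (R3) 0.1381 phi_1 - 0.6709 phi_2 + 2.7321 phi_3 = -1.2338
Gaussian elimination:
  R2 <- R2 - (-0.6709/2.7321) R1 = R2 - (-0.245562) R1:  2.567352 phi_2 - 0.636988 phi_3 = -0.026648
  R3 <- R3 - (0.1381/2.7321) R1 = R3 - (0.050547) R1:  -0.636988 phi_2 + 2.725119 phi_3 = -1.199888
  R3 <- R3 - (-0.636988/2.567352) R2 = R3 - (-0.248111) R2:  2.567076 phi_3 = -1.206499
Back-substitution:
  phi_hat_3 = -1.206499 / 2.567076 = -0.46999
  phi_hat_2 = (-0.026648 - (-0.636988)(-0.46999)) / 2.567352 = -0.126989
  phi_hat_1 = (-0.6709 - (-0.6709)(-0.126989) - (0.1381)(-0.46999)) / 2.7321 = -0.252989
So phi_hat = [-0.2530, -0.1270, -0.4700].
Therefore phi_hat_1 = -0.2530.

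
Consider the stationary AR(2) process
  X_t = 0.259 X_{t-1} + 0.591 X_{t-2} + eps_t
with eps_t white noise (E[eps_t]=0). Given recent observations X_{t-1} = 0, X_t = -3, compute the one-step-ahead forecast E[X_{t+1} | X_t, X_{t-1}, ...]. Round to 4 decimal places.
E[X_{t+1} \mid \mathcal F_t] = -0.7770

For an AR(p) model X_t = c + sum_i phi_i X_{t-i} + eps_t, the
one-step-ahead conditional mean is
  E[X_{t+1} | X_t, ...] = c + sum_i phi_i X_{t+1-i}.
Substitute known values:
  E[X_{t+1} | ...] = (0.259) * (-3) + (0.591) * (0)
                   = -0.7770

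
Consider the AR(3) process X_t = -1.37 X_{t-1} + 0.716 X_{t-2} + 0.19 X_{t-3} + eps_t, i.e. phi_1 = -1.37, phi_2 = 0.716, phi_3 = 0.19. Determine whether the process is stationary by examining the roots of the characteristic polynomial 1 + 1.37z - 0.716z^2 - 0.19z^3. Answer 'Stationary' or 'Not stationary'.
\text{Not stationary}

The AR(p) characteristic polynomial is P(z) = 1 + 1.37z - 0.716z^2 - 0.19z^3.
Stationarity requires all roots to lie outside the unit circle, i.e. |z| > 1 for every root.
Degree 3: look for a simple real root z0 first, then factor out (1 - z/z0) and solve the remaining quadratic.
Testing z0 = -5: P(-5) = 1 + (1.37)(-5) + (-0.716)(-5)^2 + (-0.19)(-5)^3
  = 1 + (-6.85) + (-17.9) + (23.75) = 0.  So z_0 = -5 is a root, |z_0| = 5.
Divide out the factor (1 + 0.2 z) = (1 - z/z0) (since 1/z0 = -0.2):
  P(z) = (1 + 0.2 z)(1 + (1.17) z + (-0.95) z^2)
  [check: z-coef 1.17 - (-0.2) = 1.37; z^2-coef -0.95 - (-0.2)(1.17) = -0.716; z^3-coef -(-0.2)(-0.95) = -0.19.]
Remaining roots from the quadratic factor 1 + (1.17) z + (-0.95) z^2:
  Set 1 + (1.17) z + (-0.95) z^2 = 0, i.e. a z^2 + b z + c = 0 with a = -0.95, b = 1.17, c = 1.
  Discriminant D = b^2 - 4ac = (1.17)^2 - 4*(-0.95)*1 = 1.3689 - (-3.8) = 5.1689.
  D >= 0, so the roots are real: z = (-b +/- sqrt(D)) / (2a) = (-1.17 +/- 2.273521) / (-1.9).
    z_1 = (-1.17 + 2.273521) / (-1.9) = -0.5808,   |z_1| = 0.5808.
    z_2 = (-1.17 - 2.273521) / (-1.9) = 1.8124,   |z_2| = 1.8124.
Moduli of all roots: 5.0000, 0.5808, 1.8124.
All moduli strictly greater than 1? No.
Verdict: Not stationary.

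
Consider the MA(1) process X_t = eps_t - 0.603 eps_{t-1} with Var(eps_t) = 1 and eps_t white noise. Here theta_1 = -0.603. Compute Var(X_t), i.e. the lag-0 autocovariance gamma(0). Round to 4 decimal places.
\gamma(0) = 1.3636

For an MA(q) process X_t = eps_t + sum_i theta_i eps_{t-i} with
Var(eps_t) = sigma^2, the variance is
  gamma(0) = sigma^2 * (1 + sum_i theta_i^2).
  sum_i theta_i^2 = (-0.603)^2 = 0.363609.
  gamma(0) = 1 * (1 + 0.363609) = 1 * 1.363609 = 1.363609, which rounds to 1.3636.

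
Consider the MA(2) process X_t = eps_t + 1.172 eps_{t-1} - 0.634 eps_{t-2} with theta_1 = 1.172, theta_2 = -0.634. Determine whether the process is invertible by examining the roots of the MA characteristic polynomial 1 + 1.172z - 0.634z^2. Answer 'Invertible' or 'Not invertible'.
\text{Not invertible}

The MA(q) characteristic polynomial is P(z) = 1 + 1.172z - 0.634z^2.
Invertibility requires all roots to lie outside the unit circle, i.e. |z| > 1 for every root.
Set 1 + (1.172) z + (-0.634) z^2 = 0, i.e. a z^2 + b z + c = 0 with a = -0.634, b = 1.172, c = 1.
Discriminant D = b^2 - 4ac = (1.172)^2 - 4*(-0.634)*1 = 1.373584 - (-2.536) = 3.909584.
D >= 0, so the roots are real: z = (-b +/- sqrt(D)) / (2a) = (-1.172 +/- 1.977267) / (-1.268).
  z_1 = (-1.172 + 1.977267) / (-1.268) = -0.6351,   |z_1| = 0.6351.
  z_2 = (-1.172 - 1.977267) / (-1.268) = 2.4836,   |z_2| = 2.4836.
Moduli of all roots: 0.6351, 2.4836.
All moduli strictly greater than 1? No.
Verdict: Not invertible.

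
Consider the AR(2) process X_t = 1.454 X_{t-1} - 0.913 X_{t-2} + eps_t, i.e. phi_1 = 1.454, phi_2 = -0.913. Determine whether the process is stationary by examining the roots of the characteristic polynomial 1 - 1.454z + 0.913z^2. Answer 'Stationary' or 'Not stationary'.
\text{Stationary}

The AR(p) characteristic polynomial is P(z) = 1 - 1.454z + 0.913z^2.
Stationarity requires all roots to lie outside the unit circle, i.e. |z| > 1 for every root.
Set 1 + (-1.454) z + (0.913) z^2 = 0, i.e. a z^2 + b z + c = 0 with a = 0.913, b = -1.454, c = 1.
Discriminant D = b^2 - 4ac = (-1.454)^2 - 4*(0.913)*1 = 2.114116 - (3.652) = -1.537884.
D < 0, so the roots are the complex-conjugate pair z = (-b +/- i sqrt(-D)) / (2a) = 0.7963 +/- 0.6791i.
For a conjugate pair |z|^2 = z * conj(z) = (product of roots) = c/a = 1/(0.913) = 1.09529, so |z| = sqrt(1.09529) = 1.0466 for both roots.
Moduli of all roots: 1.0466, 1.0466.
All moduli strictly greater than 1? Yes.
Verdict: Stationary.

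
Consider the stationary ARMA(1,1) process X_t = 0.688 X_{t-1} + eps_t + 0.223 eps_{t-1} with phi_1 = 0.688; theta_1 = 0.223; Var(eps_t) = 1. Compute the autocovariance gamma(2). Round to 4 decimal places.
\gamma(2) = 1.3727

Multiply the model equation by X_{t-k} and take expectations. With theta_0 = psi_0 = 1 and psi_j the MA(infinity) weights, this gives
  gamma(k) - sum_i phi_i gamma(k-i) = c_k,
  c_k = sigma^2 * sum_{j=k..q} theta_j psi_{j-k}   (c_k = 0 for k > q),
using gamma(-m) = gamma(m).
psi-weights needed (psi_j = theta_j + sum_i phi_i psi_{j-i}):
  psi_1 = theta_1 + phi_1 = 0.223 + (0.688) = 0.911
Right-hand sides:
  c_0 = sigma^2 (1 + theta_1 psi_1) = 1 * (1 + (0.223)(0.911)) = 1 * 1.203153 = 1.203153
  c_1 = sigma^2 theta_1 = 1 * (0.223) = 0.223
  c_2 = 0
Equations for k = 0 and k = 1 (AR order 1):
  gamma(0) = phi_1 gamma(1) + c_0
  gamma(1) = phi_1 gamma(0) + c_1
Substituting the second into the first: gamma(0) (1 - phi_1^2) = c_0 + phi_1 c_1, so
  gamma(0) = (c_0 + phi_1 c_1) / (1 - phi_1^2) = (1.203153 + (0.688)(0.223)) / (1 - (0.688)^2) = 1.356577 / 0.526656 = 2.575831.
  gamma(1) = phi_1 gamma(0) + c_1 = (0.688)(2.575831) + (0.223) = 1.995172.
For k = 2 (> q): gamma(2) = phi_1 gamma(1) = (0.688)(1.995172) = 1.372678.
Therefore gamma(2) = 1.3727 (to 4 decimal places).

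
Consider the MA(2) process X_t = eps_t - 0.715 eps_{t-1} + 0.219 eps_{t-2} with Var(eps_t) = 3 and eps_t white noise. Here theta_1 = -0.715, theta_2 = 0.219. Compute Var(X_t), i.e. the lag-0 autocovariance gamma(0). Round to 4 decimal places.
\gamma(0) = 4.6776

For an MA(q) process X_t = eps_t + sum_i theta_i eps_{t-i} with
Var(eps_t) = sigma^2, the variance is
  gamma(0) = sigma^2 * (1 + sum_i theta_i^2).
  sum_i theta_i^2 = (-0.715)^2 + (0.219)^2 = 0.511225 + 0.047961 = 0.559186.
  gamma(0) = 3 * (1 + 0.559186) = 3 * 1.559186 = 4.677558, which rounds to 4.6776.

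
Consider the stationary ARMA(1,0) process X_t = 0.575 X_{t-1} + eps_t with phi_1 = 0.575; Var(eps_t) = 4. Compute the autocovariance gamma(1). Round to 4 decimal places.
\gamma(1) = 3.4360

Multiply the model equation by X_{t-k} and take expectations. With theta_0 = psi_0 = 1 and psi_j the MA(infinity) weights, this gives
  gamma(k) - sum_i phi_i gamma(k-i) = c_k,
  c_k = sigma^2 * sum_{j=k..q} theta_j psi_{j-k}   (c_k = 0 for k > q),
using gamma(-m) = gamma(m).
Pure AR (q = 0): c_0 = sigma^2 = 4, c_k = 0 for k >= 1.
Equations for k = 0 and k = 1 (AR order 1):
  gamma(0) = phi_1 gamma(1) + c_0
  gamma(1) = phi_1 gamma(0) + c_1
Substituting the second into the first: gamma(0) (1 - phi_1^2) = c_0 + phi_1 c_1, so
  gamma(0) = c_0 / (1 - phi_1^2) = 4 / (1 - (0.575)^2) = 4 / 0.669375 = 5.975724.
  gamma(1) = phi_1 gamma(0) = (0.575)(5.975724) = 3.436041.
Therefore gamma(1) = 3.4360 (to 4 decimal places).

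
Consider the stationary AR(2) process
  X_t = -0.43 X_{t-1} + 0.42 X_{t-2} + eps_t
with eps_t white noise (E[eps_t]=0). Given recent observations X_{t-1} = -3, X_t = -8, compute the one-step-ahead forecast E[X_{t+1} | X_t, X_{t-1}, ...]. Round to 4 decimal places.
E[X_{t+1} \mid \mathcal F_t] = 2.1800

For an AR(p) model X_t = c + sum_i phi_i X_{t-i} + eps_t, the
one-step-ahead conditional mean is
  E[X_{t+1} | X_t, ...] = c + sum_i phi_i X_{t+1-i}.
Substitute known values:
  E[X_{t+1} | ...] = (-0.43) * (-8) + (0.42) * (-3)
                   = 2.1800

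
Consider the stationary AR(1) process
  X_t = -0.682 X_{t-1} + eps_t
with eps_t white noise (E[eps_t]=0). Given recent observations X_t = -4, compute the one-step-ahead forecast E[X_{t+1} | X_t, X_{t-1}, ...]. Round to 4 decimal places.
E[X_{t+1} \mid \mathcal F_t] = 2.7280

For an AR(p) model X_t = c + sum_i phi_i X_{t-i} + eps_t, the
one-step-ahead conditional mean is
  E[X_{t+1} | X_t, ...] = c + sum_i phi_i X_{t+1-i}.
Substitute known values:
  E[X_{t+1} | ...] = (-0.682) * (-4)
                   = 2.7280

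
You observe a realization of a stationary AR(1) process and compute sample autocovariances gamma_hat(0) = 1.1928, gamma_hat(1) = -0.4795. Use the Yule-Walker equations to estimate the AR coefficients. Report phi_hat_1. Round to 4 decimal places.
\hat\phi_{1} = -0.4020

The Yule-Walker equations for an AR(p) process read, in matrix form,
  Gamma_p phi = r_p,   with   (Gamma_p)_{ij} = gamma(|i - j|),
                       (r_p)_i = gamma(i),   i,j = 1..p.
Substitute the sample gammas (Toeplitz matrix and right-hand side of size 1):
  Gamma_p = [[1.1928]]
  r_p     = [-0.4795]
With p = 1 this is the single equation gamma(0) phi_1 = gamma(1):
  phi_hat_1 = gamma(1) / gamma(0) = -0.4795 / 1.1928 = -0.4020.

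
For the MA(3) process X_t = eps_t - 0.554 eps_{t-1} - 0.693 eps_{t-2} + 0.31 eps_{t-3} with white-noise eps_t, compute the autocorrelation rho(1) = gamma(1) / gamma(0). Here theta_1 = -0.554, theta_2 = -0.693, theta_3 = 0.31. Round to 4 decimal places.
\rho(1) = -0.2044

For an MA(q) process with theta_0 = 1, the autocovariance is
  gamma(k) = sigma^2 * sum_{i=0..q-k} theta_i * theta_{i+k},
and rho(k) = gamma(k) / gamma(0). Sigma^2 cancels.
  numerator   = (1)*(-0.554) + (-0.554)*(-0.693) + (-0.693)*(0.31) = -0.384908.
  denominator = (1)^2 + (-0.554)^2 + (-0.693)^2 + (0.31)^2 = 1.883265.
  rho(1) = -0.384908 / 1.883265 = -0.2044.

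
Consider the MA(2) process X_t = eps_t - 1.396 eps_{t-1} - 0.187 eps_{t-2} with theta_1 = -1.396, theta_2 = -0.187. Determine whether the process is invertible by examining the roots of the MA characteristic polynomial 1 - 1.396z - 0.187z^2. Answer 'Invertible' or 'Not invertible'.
\text{Not invertible}

The MA(q) characteristic polynomial is P(z) = 1 - 1.396z - 0.187z^2.
Invertibility requires all roots to lie outside the unit circle, i.e. |z| > 1 for every root.
Set 1 + (-1.396) z + (-0.187) z^2 = 0, i.e. a z^2 + b z + c = 0 with a = -0.187, b = -1.396, c = 1.
Discriminant D = b^2 - 4ac = (-1.396)^2 - 4*(-0.187)*1 = 1.948816 - (-0.748) = 2.696816.
D >= 0, so the roots are real: z = (-b +/- sqrt(D)) / (2a) = (1.396 +/- 1.642199) / (-0.374).
  z_1 = (1.396 + 1.642199) / (-0.374) = -8.1235,   |z_1| = 8.1235.
  z_2 = (1.396 - 1.642199) / (-0.374) = 0.6583,   |z_2| = 0.6583.
Moduli of all roots: 8.1235, 0.6583.
All moduli strictly greater than 1? No.
Verdict: Not invertible.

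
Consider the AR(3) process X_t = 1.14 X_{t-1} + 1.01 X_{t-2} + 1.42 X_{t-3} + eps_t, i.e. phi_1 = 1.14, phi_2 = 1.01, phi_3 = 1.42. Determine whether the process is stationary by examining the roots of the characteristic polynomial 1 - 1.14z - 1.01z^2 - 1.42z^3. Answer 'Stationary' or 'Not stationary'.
\text{Not stationary}

The AR(p) characteristic polynomial is P(z) = 1 - 1.14z - 1.01z^2 - 1.42z^3.
Stationarity requires all roots to lie outside the unit circle, i.e. |z| > 1 for every root.
Degree 3: look for a simple real root z0 first, then factor out (1 - z/z0) and solve the remaining quadratic.
Testing z0 = 0.5: P(0.5) = 1 + (-1.14)(0.5) + (-1.01)(0.5)^2 + (-1.42)(0.5)^3
  = 1 + (-0.57) + (-0.2525) + (-0.1775) = 0.  So z_0 = 0.5 is a root, |z_0| = 0.5.
Divide out the factor (1 - 2 z) = (1 - z/z0) (since 1/z0 = 2):
  P(z) = (1 - 2 z)(1 + (0.86) z + (0.71) z^2)
  [check: z-coef 0.86 - (2) = -1.14; z^2-coef 0.71 - (2)(0.86) = -1.01; z^3-coef -(2)(0.71) = -1.42.]
Remaining roots from the quadratic factor 1 + (0.86) z + (0.71) z^2:
  Set 1 + (0.86) z + (0.71) z^2 = 0, i.e. a z^2 + b z + c = 0 with a = 0.71, b = 0.86, c = 1.
  Discriminant D = b^2 - 4ac = (0.86)^2 - 4*(0.71)*1 = 0.7396 - (2.84) = -2.1004.
  D < 0, so the roots are the complex-conjugate pair z = (-b +/- i sqrt(-D)) / (2a) = -0.6056 +/- 1.0206i.
  For a conjugate pair |z|^2 = z * conj(z) = (product of roots) = c/a = 1/(0.71) = 1.408451, so |z| = sqrt(1.408451) = 1.1868 for both roots.
Moduli of all roots: 0.5000, 1.1868, 1.1868.
All moduli strictly greater than 1? No.
Verdict: Not stationary.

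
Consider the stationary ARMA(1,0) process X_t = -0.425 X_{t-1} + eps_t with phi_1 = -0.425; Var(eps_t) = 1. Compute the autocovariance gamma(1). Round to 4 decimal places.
\gamma(1) = -0.5187

Multiply the model equation by X_{t-k} and take expectations. With theta_0 = psi_0 = 1 and psi_j the MA(infinity) weights, this gives
  gamma(k) - sum_i phi_i gamma(k-i) = c_k,
  c_k = sigma^2 * sum_{j=k..q} theta_j psi_{j-k}   (c_k = 0 for k > q),
using gamma(-m) = gamma(m).
Pure AR (q = 0): c_0 = sigma^2 = 1, c_k = 0 for k >= 1.
Equations for k = 0 and k = 1 (AR order 1):
  gamma(0) = phi_1 gamma(1) + c_0
  gamma(1) = phi_1 gamma(0) + c_1
Substituting the second into the first: gamma(0) (1 - phi_1^2) = c_0 + phi_1 c_1, so
  gamma(0) = c_0 / (1 - phi_1^2) = 1 / (1 - (-0.425)^2) = 1 / 0.819375 = 1.220442.
  gamma(1) = phi_1 gamma(0) = (-0.425)(1.220442) = -0.518688.
Therefore gamma(1) = -0.5187 (to 4 decimal places).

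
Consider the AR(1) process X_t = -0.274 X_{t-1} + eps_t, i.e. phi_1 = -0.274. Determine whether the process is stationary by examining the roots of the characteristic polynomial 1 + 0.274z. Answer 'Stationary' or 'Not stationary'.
\text{Stationary}

The AR(p) characteristic polynomial is P(z) = 1 + 0.274z.
Stationarity requires all roots to lie outside the unit circle, i.e. |z| > 1 for every root.
This is linear in z: 1 + (0.274) z = 0  =>  z = -1/(0.274) = -3.649635,  |z| = 3.649635.
Moduli of all roots: 3.6496.
All moduli strictly greater than 1? Yes.
Verdict: Stationary.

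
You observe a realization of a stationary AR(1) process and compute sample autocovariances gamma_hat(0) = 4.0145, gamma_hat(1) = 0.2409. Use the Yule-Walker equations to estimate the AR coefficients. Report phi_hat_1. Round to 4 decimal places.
\hat\phi_{1} = 0.0600

The Yule-Walker equations for an AR(p) process read, in matrix form,
  Gamma_p phi = r_p,   with   (Gamma_p)_{ij} = gamma(|i - j|),
                       (r_p)_i = gamma(i),   i,j = 1..p.
Substitute the sample gammas (Toeplitz matrix and right-hand side of size 1):
  Gamma_p = [[4.0145]]
  r_p     = [0.2409]
With p = 1 this is the single equation gamma(0) phi_1 = gamma(1):
  phi_hat_1 = gamma(1) / gamma(0) = 0.2409 / 4.0145 = 0.0600.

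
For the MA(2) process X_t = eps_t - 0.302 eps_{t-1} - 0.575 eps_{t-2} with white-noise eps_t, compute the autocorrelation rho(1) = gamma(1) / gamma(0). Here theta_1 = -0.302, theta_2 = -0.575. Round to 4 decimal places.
\rho(1) = -0.0903

For an MA(q) process with theta_0 = 1, the autocovariance is
  gamma(k) = sigma^2 * sum_{i=0..q-k} theta_i * theta_{i+k},
and rho(k) = gamma(k) / gamma(0). Sigma^2 cancels.
  numerator   = (1)*(-0.302) + (-0.302)*(-0.575) = -0.12835.
  denominator = (1)^2 + (-0.302)^2 + (-0.575)^2 = 1.421829.
  rho(1) = -0.12835 / 1.421829 = -0.0903.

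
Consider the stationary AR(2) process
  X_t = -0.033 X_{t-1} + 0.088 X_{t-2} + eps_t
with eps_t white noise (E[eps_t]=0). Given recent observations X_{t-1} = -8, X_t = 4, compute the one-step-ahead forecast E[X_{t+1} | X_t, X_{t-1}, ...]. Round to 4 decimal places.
E[X_{t+1} \mid \mathcal F_t] = -0.8360

For an AR(p) model X_t = c + sum_i phi_i X_{t-i} + eps_t, the
one-step-ahead conditional mean is
  E[X_{t+1} | X_t, ...] = c + sum_i phi_i X_{t+1-i}.
Substitute known values:
  E[X_{t+1} | ...] = (-0.033) * (4) + (0.088) * (-8)
                   = -0.8360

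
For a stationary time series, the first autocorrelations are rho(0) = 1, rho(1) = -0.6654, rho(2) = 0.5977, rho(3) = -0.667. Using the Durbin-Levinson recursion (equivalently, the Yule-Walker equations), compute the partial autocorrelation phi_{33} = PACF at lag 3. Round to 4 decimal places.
\phi_{33} = -0.3790

The PACF at lag k is phi_{kk}, the last component of the solution
to the Yule-Walker system G_k phi = r_k where
  (G_k)_{ij} = rho(|i - j|), (r_k)_i = rho(i), i,j = 1..k.
Equivalently, Durbin-Levinson gives phi_{kk} iteratively:
  phi_{11} = rho(1)
  phi_{kk} = [rho(k) - sum_{j=1..k-1} phi_{k-1,j} rho(k-j)]
            / [1 - sum_{j=1..k-1} phi_{k-1,j} rho(j)],
  phi_{k,j} = phi_{k-1,j} - phi_{kk} phi_{k-1,k-j},  j = 1..k-1.
Step k = 1:
  phi_11 = rho(1) = -0.6654.
Step k = 2:
  phi_22 = [rho(2) - phi_11 rho(1)] / [1 - phi_11 rho(1)] = [0.5977 - (-0.6654)(-0.6654)] / [1 - (-0.6654)(-0.6654)]
         = 0.15494284 / 0.55724284 = 0.278053.
  Update: phi_21 = phi_11 - phi_22 phi_11 = -0.6654 - (0.278053)(-0.6654) = -0.480384.
Step k = 3:
  phi_33 = [rho(3) - phi_21 rho(2) - phi_22 rho(1)] / [1 - phi_21 rho(1) - phi_22 rho(2)]
    numerator   = -0.667 - (-0.480384)(0.5977) - (0.278053)(-0.6654) = -0.19485839
    denominator = 1 - (-0.480384)(-0.6654) - (0.278053)(0.5977) = 0.51416058
  phi_33 = -0.19485839 / 0.51416058 = -0.379.
Therefore phi_{33} = -0.3790.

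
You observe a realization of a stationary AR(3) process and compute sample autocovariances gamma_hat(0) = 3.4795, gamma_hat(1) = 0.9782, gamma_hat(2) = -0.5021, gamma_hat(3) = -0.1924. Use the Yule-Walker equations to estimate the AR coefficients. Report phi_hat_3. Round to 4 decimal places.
\hat\phi_{3} = 0.0730

The Yule-Walker equations for an AR(p) process read, in matrix form,
  Gamma_p phi = r_p,   with   (Gamma_p)_{ij} = gamma(|i - j|),
                       (r_p)_i = gamma(i),   i,j = 1..p.
Substitute the sample gammas (Toeplitz matrix and right-hand side of size 3):
  Gamma_p = [[3.4795, 0.9782, -0.5021], [0.9782, 3.4795, 0.9782], [-0.5021, 0.9782, 3.4795]]
  r_p     = [0.9782, -0.5021, -0.1924]
Written out (R1..R3):
  (R1) 3.4795 phi_1 + 0.9782 phi_2 - 0.5021 phi_3 = 0.9782
  (R2) 0.9782 phi_1 + 3.4795 phi_2 + 0.9782 phi_3 = -0.5021
  (R3) -0.5021 phi_1 + 0.9782 phi_2 + 3.4795 phi_3 = -0.1924
Gaussian elimination:
  R2 <- R2 - (0.9782/3.4795) R1 = R2 - (0.281132) R1:  3.204496 phi_2 + 1.119357 phi_3 = -0.777104
  R3 <- R3 - (-0.5021/3.4795) R1 = R3 - (-0.144302) R1:  1.119357 phi_2 + 3.407046 phi_3 = -0.051243
  R3 <- R3 - (1.119357/3.204496) R2 = R3 - (0.349308) R2:  3.016045 phi_3 = 0.220205
Back-substitution:
  phi_hat_3 = 0.220205 / 3.016045 = 0.073011
  phi_hat_2 = (-0.777104 - (1.119357)(0.073011)) / 3.204496 = -0.268008
  phi_hat_1 = (0.9782 - (0.9782)(-0.268008) - (-0.5021)(0.073011)) / 3.4795 = 0.367014
So phi_hat = [0.3670, -0.2680, 0.0730].
Therefore phi_hat_3 = 0.0730.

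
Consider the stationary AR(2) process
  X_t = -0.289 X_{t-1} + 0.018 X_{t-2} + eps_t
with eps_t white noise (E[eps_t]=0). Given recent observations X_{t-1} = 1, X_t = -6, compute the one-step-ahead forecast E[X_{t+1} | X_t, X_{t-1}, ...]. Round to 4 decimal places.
E[X_{t+1} \mid \mathcal F_t] = 1.7520

For an AR(p) model X_t = c + sum_i phi_i X_{t-i} + eps_t, the
one-step-ahead conditional mean is
  E[X_{t+1} | X_t, ...] = c + sum_i phi_i X_{t+1-i}.
Substitute known values:
  E[X_{t+1} | ...] = (-0.289) * (-6) + (0.018) * (1)
                   = 1.7520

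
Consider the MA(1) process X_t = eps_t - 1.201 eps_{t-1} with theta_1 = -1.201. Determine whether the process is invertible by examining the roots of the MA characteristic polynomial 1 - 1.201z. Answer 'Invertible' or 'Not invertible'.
\text{Not invertible}

The MA(q) characteristic polynomial is P(z) = 1 - 1.201z.
Invertibility requires all roots to lie outside the unit circle, i.e. |z| > 1 for every root.
This is linear in z: 1 + (-1.201) z = 0  =>  z = -1/(-1.201) = 0.832639,  |z| = 0.832639.
Moduli of all roots: 0.8326.
All moduli strictly greater than 1? No.
Verdict: Not invertible.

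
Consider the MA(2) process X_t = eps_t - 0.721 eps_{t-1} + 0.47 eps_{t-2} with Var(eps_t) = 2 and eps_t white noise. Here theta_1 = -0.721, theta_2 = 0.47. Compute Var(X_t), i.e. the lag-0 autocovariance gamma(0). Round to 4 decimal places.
\gamma(0) = 3.4815

For an MA(q) process X_t = eps_t + sum_i theta_i eps_{t-i} with
Var(eps_t) = sigma^2, the variance is
  gamma(0) = sigma^2 * (1 + sum_i theta_i^2).
  sum_i theta_i^2 = (-0.721)^2 + (0.47)^2 = 0.519841 + 0.2209 = 0.740741.
  gamma(0) = 2 * (1 + 0.740741) = 2 * 1.740741 = 3.481482, which rounds to 3.4815.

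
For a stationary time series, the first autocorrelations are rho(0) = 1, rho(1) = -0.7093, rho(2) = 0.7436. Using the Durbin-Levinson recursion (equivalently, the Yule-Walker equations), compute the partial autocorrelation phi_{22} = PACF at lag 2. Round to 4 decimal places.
\phi_{22} = 0.4840

The PACF at lag k is phi_{kk}, the last component of the solution
to the Yule-Walker system G_k phi = r_k where
  (G_k)_{ij} = rho(|i - j|), (r_k)_i = rho(i), i,j = 1..k.
Equivalently, Durbin-Levinson gives phi_{kk} iteratively:
  phi_{11} = rho(1)
  phi_{kk} = [rho(k) - sum_{j=1..k-1} phi_{k-1,j} rho(k-j)]
            / [1 - sum_{j=1..k-1} phi_{k-1,j} rho(j)],
  phi_{k,j} = phi_{k-1,j} - phi_{kk} phi_{k-1,k-j},  j = 1..k-1.
Step k = 1:
  phi_11 = rho(1) = -0.7093.
Step k = 2:
  phi_22 = [rho(2) - phi_11 rho(1)] / [1 - phi_11 rho(1)] = [0.7436 - (-0.7093)(-0.7093)] / [1 - (-0.7093)(-0.7093)]
         = 0.24049351 / 0.49689351 = 0.484.
Therefore phi_{22} = 0.4840.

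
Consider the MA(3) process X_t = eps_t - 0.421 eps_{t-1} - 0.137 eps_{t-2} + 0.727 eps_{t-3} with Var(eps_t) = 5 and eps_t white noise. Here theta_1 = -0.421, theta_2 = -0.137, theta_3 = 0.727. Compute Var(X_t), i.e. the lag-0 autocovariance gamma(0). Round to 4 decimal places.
\gamma(0) = 8.6227

For an MA(q) process X_t = eps_t + sum_i theta_i eps_{t-i} with
Var(eps_t) = sigma^2, the variance is
  gamma(0) = sigma^2 * (1 + sum_i theta_i^2).
  sum_i theta_i^2 = (-0.421)^2 + (-0.137)^2 + (0.727)^2 = 0.177241 + 0.018769 + 0.528529 = 0.724539.
  gamma(0) = 5 * (1 + 0.724539) = 5 * 1.724539 = 8.622695, which rounds to 8.6227.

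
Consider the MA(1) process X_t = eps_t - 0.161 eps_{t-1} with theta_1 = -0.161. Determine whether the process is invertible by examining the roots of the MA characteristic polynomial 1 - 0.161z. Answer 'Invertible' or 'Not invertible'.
\text{Invertible}

The MA(q) characteristic polynomial is P(z) = 1 - 0.161z.
Invertibility requires all roots to lie outside the unit circle, i.e. |z| > 1 for every root.
This is linear in z: 1 + (-0.161) z = 0  =>  z = -1/(-0.161) = 6.21118,  |z| = 6.21118.
Moduli of all roots: 6.2112.
All moduli strictly greater than 1? Yes.
Verdict: Invertible.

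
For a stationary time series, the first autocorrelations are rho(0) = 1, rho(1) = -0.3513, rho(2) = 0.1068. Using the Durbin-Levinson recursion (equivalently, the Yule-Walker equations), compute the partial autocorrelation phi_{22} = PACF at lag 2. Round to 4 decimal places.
\phi_{22} = -0.0190

The PACF at lag k is phi_{kk}, the last component of the solution
to the Yule-Walker system G_k phi = r_k where
  (G_k)_{ij} = rho(|i - j|), (r_k)_i = rho(i), i,j = 1..k.
Equivalently, Durbin-Levinson gives phi_{kk} iteratively:
  phi_{11} = rho(1)
  phi_{kk} = [rho(k) - sum_{j=1..k-1} phi_{k-1,j} rho(k-j)]
            / [1 - sum_{j=1..k-1} phi_{k-1,j} rho(j)],
  phi_{k,j} = phi_{k-1,j} - phi_{kk} phi_{k-1,k-j},  j = 1..k-1.
Step k = 1:
  phi_11 = rho(1) = -0.3513.
Step k = 2:
  phi_22 = [rho(2) - phi_11 rho(1)] / [1 - phi_11 rho(1)] = [0.1068 - (-0.3513)(-0.3513)] / [1 - (-0.3513)(-0.3513)]
         = -0.01661169 / 0.87658831 = -0.019.
Therefore phi_{22} = -0.0190.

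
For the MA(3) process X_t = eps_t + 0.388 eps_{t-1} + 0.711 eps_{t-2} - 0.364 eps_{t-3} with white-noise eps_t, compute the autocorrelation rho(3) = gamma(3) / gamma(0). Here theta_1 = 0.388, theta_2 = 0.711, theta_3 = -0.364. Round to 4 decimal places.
\rho(3) = -0.2035

For an MA(q) process with theta_0 = 1, the autocovariance is
  gamma(k) = sigma^2 * sum_{i=0..q-k} theta_i * theta_{i+k},
and rho(k) = gamma(k) / gamma(0). Sigma^2 cancels.
  numerator   = (1)*(-0.364) = -0.364.
  denominator = (1)^2 + (0.388)^2 + (0.711)^2 + (-0.364)^2 = 1.788561.
  rho(3) = -0.364 / 1.788561 = -0.2035.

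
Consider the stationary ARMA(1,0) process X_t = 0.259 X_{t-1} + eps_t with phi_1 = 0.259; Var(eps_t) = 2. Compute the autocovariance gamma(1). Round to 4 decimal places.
\gamma(1) = 0.5552

Multiply the model equation by X_{t-k} and take expectations. With theta_0 = psi_0 = 1 and psi_j the MA(infinity) weights, this gives
  gamma(k) - sum_i phi_i gamma(k-i) = c_k,
  c_k = sigma^2 * sum_{j=k..q} theta_j psi_{j-k}   (c_k = 0 for k > q),
using gamma(-m) = gamma(m).
Pure AR (q = 0): c_0 = sigma^2 = 2, c_k = 0 for k >= 1.
Equations for k = 0 and k = 1 (AR order 1):
  gamma(0) = phi_1 gamma(1) + c_0
  gamma(1) = phi_1 gamma(0) + c_1
Substituting the second into the first: gamma(0) (1 - phi_1^2) = c_0 + phi_1 c_1, so
  gamma(0) = c_0 / (1 - phi_1^2) = 2 / (1 - (0.259)^2) = 2 / 0.932919 = 2.143809.
  gamma(1) = phi_1 gamma(0) = (0.259)(2.143809) = 0.555246.
Therefore gamma(1) = 0.5552 (to 4 decimal places).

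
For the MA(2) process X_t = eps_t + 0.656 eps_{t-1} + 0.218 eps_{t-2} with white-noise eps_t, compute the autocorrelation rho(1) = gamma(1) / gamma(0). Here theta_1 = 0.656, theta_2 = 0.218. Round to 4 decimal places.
\rho(1) = 0.5407

For an MA(q) process with theta_0 = 1, the autocovariance is
  gamma(k) = sigma^2 * sum_{i=0..q-k} theta_i * theta_{i+k},
and rho(k) = gamma(k) / gamma(0). Sigma^2 cancels.
  numerator   = (1)*(0.656) + (0.656)*(0.218) = 0.799008.
  denominator = (1)^2 + (0.656)^2 + (0.218)^2 = 1.47786.
  rho(1) = 0.799008 / 1.47786 = 0.5407.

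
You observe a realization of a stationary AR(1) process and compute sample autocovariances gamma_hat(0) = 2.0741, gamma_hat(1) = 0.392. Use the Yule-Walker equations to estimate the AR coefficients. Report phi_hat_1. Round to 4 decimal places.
\hat\phi_{1} = 0.1890

The Yule-Walker equations for an AR(p) process read, in matrix form,
  Gamma_p phi = r_p,   with   (Gamma_p)_{ij} = gamma(|i - j|),
                       (r_p)_i = gamma(i),   i,j = 1..p.
Substitute the sample gammas (Toeplitz matrix and right-hand side of size 1):
  Gamma_p = [[2.0741]]
  r_p     = [0.392]
With p = 1 this is the single equation gamma(0) phi_1 = gamma(1):
  phi_hat_1 = gamma(1) / gamma(0) = 0.392 / 2.0741 = 0.1890.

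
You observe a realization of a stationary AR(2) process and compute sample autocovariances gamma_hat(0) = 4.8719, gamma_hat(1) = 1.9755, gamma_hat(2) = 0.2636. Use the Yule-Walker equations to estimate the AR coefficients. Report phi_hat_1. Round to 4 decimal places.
\hat\phi_{1} = 0.4590

The Yule-Walker equations for an AR(p) process read, in matrix form,
  Gamma_p phi = r_p,   with   (Gamma_p)_{ij} = gamma(|i - j|),
                       (r_p)_i = gamma(i),   i,j = 1..p.
Substitute the sample gammas (Toeplitz matrix and right-hand side of size 2):
  Gamma_p = [[4.8719, 1.9755], [1.9755, 4.8719]]
  r_p     = [1.9755, 0.2636]
Written out:
  4.8719 phi_1 + 1.9755 phi_2 = 1.9755
  1.9755 phi_1 + 4.8719 phi_2 = 0.2636
Solve by Cramer's rule:
  det = gamma(0)^2 - gamma(1)^2 = (4.8719)^2 - (1.9755)^2 = 23.73540961 - 3.90260025 = 19.83280936
  phi_hat_1 = [gamma(1) gamma(0) - gamma(1) gamma(2)] / det = [(1.9755)(4.8719) - (1.9755)(0.2636)] / 19.83280936 = 9.10369665 / 19.83280936 = 0.459
  phi_hat_2 = [gamma(0) gamma(2) - gamma(1)^2] / det = [(4.8719)(0.2636) - (1.9755)^2] / 19.83280936 = -2.61836741 / 19.83280936 = -0.132
So phi_hat = [0.4590, -0.1320].
Therefore phi_hat_1 = 0.4590.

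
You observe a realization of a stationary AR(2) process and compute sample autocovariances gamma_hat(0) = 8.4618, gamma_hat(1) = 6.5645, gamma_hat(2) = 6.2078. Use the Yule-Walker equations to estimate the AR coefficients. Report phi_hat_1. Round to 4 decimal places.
\hat\phi_{1} = 0.5190

The Yule-Walker equations for an AR(p) process read, in matrix form,
  Gamma_p phi = r_p,   with   (Gamma_p)_{ij} = gamma(|i - j|),
                       (r_p)_i = gamma(i),   i,j = 1..p.
Substitute the sample gammas (Toeplitz matrix and right-hand side of size 2):
  Gamma_p = [[8.4618, 6.5645], [6.5645, 8.4618]]
  r_p     = [6.5645, 6.2078]
Written out:
  8.4618 phi_1 + 6.5645 phi_2 = 6.5645
  6.5645 phi_1 + 8.4618 phi_2 = 6.2078
Solve by Cramer's rule:
  det = gamma(0)^2 - gamma(1)^2 = (8.4618)^2 - (6.5645)^2 = 71.60205924 - 43.09266025 = 28.50939899
  phi_hat_1 = [gamma(1) gamma(0) - gamma(1) gamma(2)] / det = [(6.5645)(8.4618) - (6.5645)(6.2078)] / 28.50939899 = 14.796383 / 28.50939899 = 0.519
  phi_hat_2 = [gamma(0) gamma(2) - gamma(1)^2] / det = [(8.4618)(6.2078) - (6.5645)^2] / 28.50939899 = 9.43650179 / 28.50939899 = 0.331
So phi_hat = [0.5190, 0.3310].
Therefore phi_hat_1 = 0.5190.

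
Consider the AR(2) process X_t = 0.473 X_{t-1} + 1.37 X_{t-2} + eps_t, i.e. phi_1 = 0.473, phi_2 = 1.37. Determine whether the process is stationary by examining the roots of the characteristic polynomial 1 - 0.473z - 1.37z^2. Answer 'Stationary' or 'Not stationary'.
\text{Not stationary}

The AR(p) characteristic polynomial is P(z) = 1 - 0.473z - 1.37z^2.
Stationarity requires all roots to lie outside the unit circle, i.e. |z| > 1 for every root.
Set 1 + (-0.473) z + (-1.37) z^2 = 0, i.e. a z^2 + b z + c = 0 with a = -1.37, b = -0.473, c = 1.
Discriminant D = b^2 - 4ac = (-0.473)^2 - 4*(-1.37)*1 = 0.223729 - (-5.48) = 5.703729.
D >= 0, so the roots are real: z = (-b +/- sqrt(D)) / (2a) = (0.473 +/- 2.388248) / (-2.74).
  z_1 = (0.473 + 2.388248) / (-2.74) = -1.0443,   |z_1| = 1.0443.
  z_2 = (0.473 - 2.388248) / (-2.74) = 0.699,   |z_2| = 0.699.
Moduli of all roots: 1.0443, 0.6990.
All moduli strictly greater than 1? No.
Verdict: Not stationary.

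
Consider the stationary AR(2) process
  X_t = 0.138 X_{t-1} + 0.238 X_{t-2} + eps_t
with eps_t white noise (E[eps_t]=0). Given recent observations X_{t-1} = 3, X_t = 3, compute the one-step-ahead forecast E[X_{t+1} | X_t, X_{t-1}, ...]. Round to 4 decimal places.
E[X_{t+1} \mid \mathcal F_t] = 1.1280

For an AR(p) model X_t = c + sum_i phi_i X_{t-i} + eps_t, the
one-step-ahead conditional mean is
  E[X_{t+1} | X_t, ...] = c + sum_i phi_i X_{t+1-i}.
Substitute known values:
  E[X_{t+1} | ...] = (0.138) * (3) + (0.238) * (3)
                   = 1.1280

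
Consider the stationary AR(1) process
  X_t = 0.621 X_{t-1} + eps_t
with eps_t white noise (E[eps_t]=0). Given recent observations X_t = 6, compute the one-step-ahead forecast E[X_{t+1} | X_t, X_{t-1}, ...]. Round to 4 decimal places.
E[X_{t+1} \mid \mathcal F_t] = 3.7260

For an AR(p) model X_t = c + sum_i phi_i X_{t-i} + eps_t, the
one-step-ahead conditional mean is
  E[X_{t+1} | X_t, ...] = c + sum_i phi_i X_{t+1-i}.
Substitute known values:
  E[X_{t+1} | ...] = (0.621) * (6)
                   = 3.7260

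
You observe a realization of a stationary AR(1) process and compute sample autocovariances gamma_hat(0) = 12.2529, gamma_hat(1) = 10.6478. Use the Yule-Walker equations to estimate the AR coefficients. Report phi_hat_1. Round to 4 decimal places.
\hat\phi_{1} = 0.8690

The Yule-Walker equations for an AR(p) process read, in matrix form,
  Gamma_p phi = r_p,   with   (Gamma_p)_{ij} = gamma(|i - j|),
                       (r_p)_i = gamma(i),   i,j = 1..p.
Substitute the sample gammas (Toeplitz matrix and right-hand side of size 1):
  Gamma_p = [[12.2529]]
  r_p     = [10.6478]
With p = 1 this is the single equation gamma(0) phi_1 = gamma(1):
  phi_hat_1 = gamma(1) / gamma(0) = 10.6478 / 12.2529 = 0.8690.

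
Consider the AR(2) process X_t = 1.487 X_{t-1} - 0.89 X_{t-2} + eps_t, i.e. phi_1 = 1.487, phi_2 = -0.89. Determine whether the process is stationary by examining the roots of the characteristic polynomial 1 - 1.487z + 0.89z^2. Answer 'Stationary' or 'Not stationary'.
\text{Stationary}

The AR(p) characteristic polynomial is P(z) = 1 - 1.487z + 0.89z^2.
Stationarity requires all roots to lie outside the unit circle, i.e. |z| > 1 for every root.
Set 1 + (-1.487) z + (0.89) z^2 = 0, i.e. a z^2 + b z + c = 0 with a = 0.89, b = -1.487, c = 1.
Discriminant D = b^2 - 4ac = (-1.487)^2 - 4*(0.89)*1 = 2.211169 - (3.56) = -1.348831.
D < 0, so the roots are the complex-conjugate pair z = (-b +/- i sqrt(-D)) / (2a) = 0.8354 +/- 0.6525i.
For a conjugate pair |z|^2 = z * conj(z) = (product of roots) = c/a = 1/(0.89) = 1.123596, so |z| = sqrt(1.123596) = 1.06 for both roots.
Moduli of all roots: 1.0600, 1.0600.
All moduli strictly greater than 1? Yes.
Verdict: Stationary.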